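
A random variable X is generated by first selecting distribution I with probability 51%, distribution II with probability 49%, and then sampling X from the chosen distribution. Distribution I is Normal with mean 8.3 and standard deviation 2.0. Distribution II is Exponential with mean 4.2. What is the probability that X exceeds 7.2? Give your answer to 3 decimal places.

0.450

Conditional on each component, P(X > 7.2): I: 0.70884; II: 0.180092.
By total probability, P(X > 7.2) = 0.51·0.70884 + 0.49·0.180092 = 0.449754.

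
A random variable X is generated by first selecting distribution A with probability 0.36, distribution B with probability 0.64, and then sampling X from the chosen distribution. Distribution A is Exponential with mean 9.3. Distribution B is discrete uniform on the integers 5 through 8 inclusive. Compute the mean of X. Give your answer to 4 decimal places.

Component means — A: 9.3; B: 6.5.
E[X] = 0.36·9.3 + 0.64·6.5 = 7.508.

7.5080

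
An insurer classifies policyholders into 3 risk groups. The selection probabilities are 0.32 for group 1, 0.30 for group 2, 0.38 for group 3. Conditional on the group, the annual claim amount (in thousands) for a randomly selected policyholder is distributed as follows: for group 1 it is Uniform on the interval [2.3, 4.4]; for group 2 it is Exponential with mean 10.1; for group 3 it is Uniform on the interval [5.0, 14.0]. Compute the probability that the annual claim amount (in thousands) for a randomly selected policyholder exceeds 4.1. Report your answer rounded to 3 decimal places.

Conditional on each group, P(X > 4.1): 1: 0.142857; 2: 0.66635; 3: 1.
By total probability, P(X > 4.1) = 0.32·0.142857 + 0.3·0.66635 + 0.38·1 = 0.625619.

0.626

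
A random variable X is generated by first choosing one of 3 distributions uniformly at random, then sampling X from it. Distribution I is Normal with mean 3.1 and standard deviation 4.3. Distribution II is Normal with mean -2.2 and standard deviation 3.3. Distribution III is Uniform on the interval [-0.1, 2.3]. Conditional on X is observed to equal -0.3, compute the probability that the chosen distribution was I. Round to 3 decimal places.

0.399

Likelihoods f(-0.3 | ·): I: 0.0678704; II: 0.102427; III: 0.
Posterior ∝ prior × likelihood. Numerator for I: 0.333333·0.0678704 = 0.0226235.
Normalizing constant: 0.333333·0.0678704 + 0.333333·0.102427 + 0.333333·0 = 0.0567657.
P(I | observation) = 0.0226235 / 0.0567657 = 0.398542.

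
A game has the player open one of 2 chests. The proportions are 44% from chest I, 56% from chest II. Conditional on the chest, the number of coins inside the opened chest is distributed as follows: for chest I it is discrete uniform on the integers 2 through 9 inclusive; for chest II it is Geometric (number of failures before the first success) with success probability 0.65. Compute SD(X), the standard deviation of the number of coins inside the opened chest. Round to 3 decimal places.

Per component, I: μ=5.5, E[X²]=35.5; II: μ=0.538462, E[X²]=1.11834.
E[X] = 0.44·5.5 + 0.56·0.538462 = 2.72154.
E[X²] = 0.44·35.5 + 0.56·1.11834 = 16.2463.
Var(X) = E[X²] − (E[X])² = 16.2463 − 7.40677 = 8.8395.
SD(X) = √8.8395 = 2.97313.

2.973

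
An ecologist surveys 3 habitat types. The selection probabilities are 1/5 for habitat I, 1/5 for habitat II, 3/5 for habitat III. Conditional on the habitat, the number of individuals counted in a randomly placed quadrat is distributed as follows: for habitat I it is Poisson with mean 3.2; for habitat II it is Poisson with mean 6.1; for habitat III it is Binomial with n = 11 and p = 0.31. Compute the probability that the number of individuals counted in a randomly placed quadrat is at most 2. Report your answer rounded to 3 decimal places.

Conditional on each habitat, P(X ≤ 2): I: 0.379904; II: 0.0576529; III: 0.287676.
By total probability, P(X ≤ 2) = 0.2·0.379904 + 0.2·0.0576529 + 0.6·0.287676 = 0.260117.

0.260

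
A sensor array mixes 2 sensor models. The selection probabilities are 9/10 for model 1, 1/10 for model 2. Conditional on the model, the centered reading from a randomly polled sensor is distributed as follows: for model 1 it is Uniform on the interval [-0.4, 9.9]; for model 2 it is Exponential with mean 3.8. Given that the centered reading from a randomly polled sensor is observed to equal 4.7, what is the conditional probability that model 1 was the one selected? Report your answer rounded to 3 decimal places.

Likelihoods f(4.7 | ·): 1: 0.0970874; 2: 0.0763946.
Posterior ∝ prior × likelihood. Numerator for 1: 0.9·0.0970874 = 0.0873786.
Normalizing constant: 0.9·0.0970874 + 0.1·0.0763946 = 0.0950181.
P(1 | observation) = 0.0873786 / 0.0950181 = 0.9196.

0.920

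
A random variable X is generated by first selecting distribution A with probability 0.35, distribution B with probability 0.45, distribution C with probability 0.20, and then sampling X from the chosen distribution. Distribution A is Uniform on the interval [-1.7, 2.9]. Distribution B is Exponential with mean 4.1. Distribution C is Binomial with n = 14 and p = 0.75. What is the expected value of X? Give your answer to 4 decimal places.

4.1550

Component means — A: 0.6; B: 4.1; C: 10.5.
E[X] = 0.35·0.6 + 0.45·4.1 + 0.2·10.5 = 4.155.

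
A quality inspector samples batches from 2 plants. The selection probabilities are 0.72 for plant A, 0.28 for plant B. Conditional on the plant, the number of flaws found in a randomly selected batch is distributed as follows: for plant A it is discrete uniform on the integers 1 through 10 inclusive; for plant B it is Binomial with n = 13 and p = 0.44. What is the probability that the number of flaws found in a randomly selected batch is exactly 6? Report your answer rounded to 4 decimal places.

Conditional on each plant, P(X = 6): A: 0.1; B: 0.215055.
By total probability, P(X = 6) = 0.72·0.1 + 0.28·0.215055 = 0.132215.

0.1322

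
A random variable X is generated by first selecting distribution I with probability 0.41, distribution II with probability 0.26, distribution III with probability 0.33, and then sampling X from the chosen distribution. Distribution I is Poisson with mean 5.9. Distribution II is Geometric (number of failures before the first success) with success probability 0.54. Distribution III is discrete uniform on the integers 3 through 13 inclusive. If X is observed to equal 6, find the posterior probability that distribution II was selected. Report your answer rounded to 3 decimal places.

Likelihoods P(X=6 | ·): I: 0.160488; II: 0.00511612; III: 0.0909091.
Posterior ∝ prior × likelihood. Numerator for II: 0.26·0.00511612 = 0.00133019.
Normalizing constant: 0.41·0.160488 + 0.26·0.00511612 + 0.33·0.0909091 = 0.0971302.
P(II | observation) = 0.00133019 / 0.0971302 = 0.0136949.

0.014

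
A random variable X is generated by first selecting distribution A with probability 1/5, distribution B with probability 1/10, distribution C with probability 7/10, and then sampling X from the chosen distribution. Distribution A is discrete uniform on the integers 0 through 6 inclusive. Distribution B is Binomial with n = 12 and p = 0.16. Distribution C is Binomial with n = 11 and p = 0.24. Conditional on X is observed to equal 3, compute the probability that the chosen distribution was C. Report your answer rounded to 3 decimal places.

0.790

Likelihoods P(X=3 | ·): A: 0.142857; B: 0.187627; C: 0.253879.
Posterior ∝ prior × likelihood. Numerator for C: 0.7·0.253879 = 0.177715.
Normalizing constant: 0.2·0.142857 + 0.1·0.187627 + 0.7·0.253879 = 0.225049.
P(C | observation) = 0.177715 / 0.225049 = 0.789672.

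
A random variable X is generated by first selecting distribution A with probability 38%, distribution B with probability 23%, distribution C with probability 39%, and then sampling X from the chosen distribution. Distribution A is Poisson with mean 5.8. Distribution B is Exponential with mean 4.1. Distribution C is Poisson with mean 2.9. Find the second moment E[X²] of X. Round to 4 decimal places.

For each component E[X²] = Var + (mean)², giving A: 39.44; B: 33.62; C: 11.31.
Overall E[X²] = 0.38·39.44 + 0.23·33.62 + 0.39·11.31 = 27.1307.

27.1307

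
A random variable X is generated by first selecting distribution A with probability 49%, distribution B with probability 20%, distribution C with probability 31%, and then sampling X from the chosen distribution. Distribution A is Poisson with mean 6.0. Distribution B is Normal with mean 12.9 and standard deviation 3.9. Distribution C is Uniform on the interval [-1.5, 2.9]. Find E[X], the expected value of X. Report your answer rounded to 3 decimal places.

Component means — A: 6; B: 12.9; C: 0.7.
E[X] = 0.49·6 + 0.2·12.9 + 0.31·0.7 = 5.737.

5.737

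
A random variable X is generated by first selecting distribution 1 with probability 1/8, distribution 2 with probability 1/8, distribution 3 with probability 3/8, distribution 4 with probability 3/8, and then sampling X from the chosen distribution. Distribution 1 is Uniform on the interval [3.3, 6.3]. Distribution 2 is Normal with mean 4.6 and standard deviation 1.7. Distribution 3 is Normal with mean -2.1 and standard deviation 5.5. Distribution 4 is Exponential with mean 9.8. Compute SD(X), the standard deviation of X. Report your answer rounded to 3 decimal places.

Per component, 1: μ=4.8, E[X²]=23.79; 2: μ=4.6, E[X²]=24.05; 3: μ=-2.1, E[X²]=34.66; 4: μ=9.8, E[X²]=192.08.
E[X] = 0.125·4.8 + 0.125·4.6 + 0.375·-2.1 + 0.375·9.8 = 4.0625.
E[X²] = 0.125·23.79 + 0.125·24.05 + 0.375·34.66 + 0.375·192.08 = 91.0075.
Var(X) = E[X²] − (E[X])² = 91.0075 − 16.5039 = 74.5036.
SD(X) = √74.5036 = 8.63155.

8.632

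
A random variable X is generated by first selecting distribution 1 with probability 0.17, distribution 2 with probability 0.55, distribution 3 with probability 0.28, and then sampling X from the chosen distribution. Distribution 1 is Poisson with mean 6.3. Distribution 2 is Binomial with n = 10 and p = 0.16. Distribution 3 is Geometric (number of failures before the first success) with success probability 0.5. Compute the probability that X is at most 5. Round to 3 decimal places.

0.892

Conditional on each component, P(X ≤ 5): 1: 0.398772; 2: 0.998041; 3: 0.984375.
By total probability, P(X ≤ 5) = 0.17·0.398772 + 0.55·0.998041 + 0.28·0.984375 = 0.892339.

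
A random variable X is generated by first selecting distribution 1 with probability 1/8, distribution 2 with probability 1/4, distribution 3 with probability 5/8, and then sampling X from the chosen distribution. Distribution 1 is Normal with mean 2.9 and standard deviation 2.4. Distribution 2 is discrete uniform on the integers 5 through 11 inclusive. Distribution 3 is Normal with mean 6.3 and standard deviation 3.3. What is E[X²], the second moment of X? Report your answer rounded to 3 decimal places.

50.384

For each component E[X²] = Var + (mean)², giving 1: 14.17; 2: 68; 3: 50.58.
Overall E[X²] = 0.125·14.17 + 0.25·68 + 0.625·50.58 = 50.3837.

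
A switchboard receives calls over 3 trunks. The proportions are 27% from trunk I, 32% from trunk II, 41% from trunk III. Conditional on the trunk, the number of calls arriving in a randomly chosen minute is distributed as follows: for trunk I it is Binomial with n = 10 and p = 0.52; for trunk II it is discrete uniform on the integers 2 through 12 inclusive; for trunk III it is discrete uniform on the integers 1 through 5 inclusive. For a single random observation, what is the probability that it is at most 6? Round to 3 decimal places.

Conditional on each trunk, P(X ≤ 6): I: 0.793348; II: 0.454545; III: 1.
By total probability, P(X ≤ 6) = 0.27·0.793348 + 0.32·0.454545 + 0.41·1 = 0.769659.

0.770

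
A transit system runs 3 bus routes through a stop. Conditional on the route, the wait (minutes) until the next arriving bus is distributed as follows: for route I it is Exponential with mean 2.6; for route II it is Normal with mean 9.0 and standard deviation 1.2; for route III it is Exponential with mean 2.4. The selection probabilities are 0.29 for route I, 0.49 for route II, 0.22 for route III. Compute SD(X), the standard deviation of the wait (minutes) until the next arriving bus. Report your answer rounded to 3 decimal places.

Per component, I: μ=2.6, E[X²]=13.52; II: μ=9, E[X²]=82.44; III: μ=2.4, E[X²]=11.52.
E[X] = 0.29·2.6 + 0.49·9 + 0.22·2.4 = 5.692.
E[X²] = 0.29·13.52 + 0.49·82.44 + 0.22·11.52 = 46.8508.
Var(X) = E[X²] − (E[X])² = 46.8508 − 32.3989 = 14.4519.
SD(X) = √14.4519 = 3.80157.

3.802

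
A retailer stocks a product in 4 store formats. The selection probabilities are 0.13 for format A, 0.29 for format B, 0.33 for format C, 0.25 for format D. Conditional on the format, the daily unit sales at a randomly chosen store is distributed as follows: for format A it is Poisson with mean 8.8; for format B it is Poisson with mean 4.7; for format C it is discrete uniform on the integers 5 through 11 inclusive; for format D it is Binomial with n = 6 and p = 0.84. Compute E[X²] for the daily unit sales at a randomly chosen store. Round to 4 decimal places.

For each component E[X²] = Var + (mean)², giving A: 86.24; B: 26.79; C: 68; D: 26.208.
Overall E[X²] = 0.13·86.24 + 0.29·26.79 + 0.33·68 + 0.25·26.208 = 47.9723.

47.9723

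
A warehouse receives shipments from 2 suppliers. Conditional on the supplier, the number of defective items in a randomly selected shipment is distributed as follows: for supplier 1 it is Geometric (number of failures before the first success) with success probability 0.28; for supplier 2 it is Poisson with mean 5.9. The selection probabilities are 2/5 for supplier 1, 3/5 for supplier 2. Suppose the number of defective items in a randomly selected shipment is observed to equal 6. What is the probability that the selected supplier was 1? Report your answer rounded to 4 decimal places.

0.1394

Likelihoods P(X=6 | ·): 1: 0.0390079; 2: 0.160488.
Posterior ∝ prior × likelihood. Numerator for 1: 0.4·0.0390079 = 0.0156032.
Normalizing constant: 0.4·0.0390079 + 0.6·0.160488 = 0.111896.
P(1 | observation) = 0.0156032 / 0.111896 = 0.139444.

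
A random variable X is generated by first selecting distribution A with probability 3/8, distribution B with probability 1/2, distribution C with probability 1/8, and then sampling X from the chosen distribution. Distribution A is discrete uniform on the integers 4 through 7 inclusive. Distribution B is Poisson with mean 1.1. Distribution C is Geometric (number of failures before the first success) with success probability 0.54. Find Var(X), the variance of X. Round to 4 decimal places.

5.8625

Per component, A: μ=5.5, E[X²]=31.5; B: μ=1.1, E[X²]=2.31; C: μ=0.851852, E[X²]=2.30316.
E[X] = 0.375·5.5 + 0.5·1.1 + 0.125·0.851852 = 2.71898.
E[X²] = 0.375·31.5 + 0.5·2.31 + 0.125·2.30316 = 13.2554.
Var(X) = E[X²] − (E[X])² = 13.2554 − 7.39286 = 5.86253.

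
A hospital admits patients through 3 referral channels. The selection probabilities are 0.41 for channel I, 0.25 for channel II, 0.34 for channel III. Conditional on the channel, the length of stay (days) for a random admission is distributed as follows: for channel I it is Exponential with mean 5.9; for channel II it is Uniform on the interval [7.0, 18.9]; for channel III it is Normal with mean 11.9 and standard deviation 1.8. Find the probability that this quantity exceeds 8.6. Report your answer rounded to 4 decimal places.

Conditional on each channel, P(X > 8.6): I: 0.232788; II: 0.865546; III: 0.966623.
By total probability, P(X > 8.6) = 0.41·0.232788 + 0.25·0.865546 + 0.34·0.966623 = 0.640482.

0.6405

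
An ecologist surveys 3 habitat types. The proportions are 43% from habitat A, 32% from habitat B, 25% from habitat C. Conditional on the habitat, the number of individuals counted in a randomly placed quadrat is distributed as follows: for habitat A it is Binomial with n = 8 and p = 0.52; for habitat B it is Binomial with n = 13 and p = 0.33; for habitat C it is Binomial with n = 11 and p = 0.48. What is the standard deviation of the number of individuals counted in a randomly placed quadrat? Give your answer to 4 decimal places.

Per component, A: μ=4.16, E[X²]=19.3024; B: μ=4.29, E[X²]=21.2784; C: μ=5.28, E[X²]=30.624.
E[X] = 0.43·4.16 + 0.32·4.29 + 0.25·5.28 = 4.4816.
E[X²] = 0.43·19.3024 + 0.32·21.2784 + 0.25·30.624 = 22.7651.
Var(X) = E[X²] − (E[X])² = 22.7651 − 20.0847 = 2.68038.
SD(X) = √2.68038 = 1.63719.

1.6372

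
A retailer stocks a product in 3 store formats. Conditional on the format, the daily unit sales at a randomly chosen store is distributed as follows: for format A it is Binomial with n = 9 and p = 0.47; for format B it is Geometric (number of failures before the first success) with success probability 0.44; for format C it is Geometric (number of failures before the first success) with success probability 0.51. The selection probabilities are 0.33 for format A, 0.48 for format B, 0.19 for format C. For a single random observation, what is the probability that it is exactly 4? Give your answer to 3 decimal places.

0.111

Conditional on each format, P(X = 4): A: 0.257123; B: 0.0432718; C: 0.0294005.
By total probability, P(X = 4) = 0.33·0.257123 + 0.48·0.0432718 + 0.19·0.0294005 = 0.111207.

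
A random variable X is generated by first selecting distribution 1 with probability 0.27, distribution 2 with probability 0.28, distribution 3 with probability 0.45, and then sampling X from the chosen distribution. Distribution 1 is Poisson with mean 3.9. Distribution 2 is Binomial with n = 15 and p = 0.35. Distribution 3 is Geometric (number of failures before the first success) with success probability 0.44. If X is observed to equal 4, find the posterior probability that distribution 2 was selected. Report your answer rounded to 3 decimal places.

Likelihoods P(X=4 | ·): 1: 0.195119; 2: 0.179247; 3: 0.0432718.
Posterior ∝ prior × likelihood. Numerator for 2: 0.28·0.179247 = 0.0501891.
Normalizing constant: 0.27·0.195119 + 0.28·0.179247 + 0.45·0.0432718 = 0.122343.
P(2 | observation) = 0.0501891 / 0.122343 = 0.410231.

0.410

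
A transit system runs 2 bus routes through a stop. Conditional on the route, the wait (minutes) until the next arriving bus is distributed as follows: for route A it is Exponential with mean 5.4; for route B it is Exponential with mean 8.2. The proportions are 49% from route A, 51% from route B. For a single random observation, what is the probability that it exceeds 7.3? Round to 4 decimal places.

Conditional on each route, P(X > 7.3): A: 0.258761; B: 0.410556.
By total probability, P(X > 7.3) = 0.49·0.258761 + 0.51·0.410556 = 0.336176.

0.3362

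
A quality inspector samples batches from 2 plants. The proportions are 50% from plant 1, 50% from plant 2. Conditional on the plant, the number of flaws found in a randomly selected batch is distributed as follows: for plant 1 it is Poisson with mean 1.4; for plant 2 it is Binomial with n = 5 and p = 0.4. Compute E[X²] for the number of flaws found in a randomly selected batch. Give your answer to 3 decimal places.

For each component E[X²] = Var + (mean)², giving 1: 3.36; 2: 5.2.
Overall E[X²] = 0.5·3.36 + 0.5·5.2 = 4.28.

4.280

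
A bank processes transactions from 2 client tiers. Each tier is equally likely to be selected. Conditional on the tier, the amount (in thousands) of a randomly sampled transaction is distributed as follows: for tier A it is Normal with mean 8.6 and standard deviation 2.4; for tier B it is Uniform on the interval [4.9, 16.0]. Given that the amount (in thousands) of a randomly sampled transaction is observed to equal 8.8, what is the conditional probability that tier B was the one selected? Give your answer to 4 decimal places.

Likelihoods f(8.8 | ·): A: 0.16565; B: 0.0900901.
Posterior ∝ prior × likelihood. Numerator for B: 0.5·0.0900901 = 0.045045.
Normalizing constant: 0.5·0.16565 + 0.5·0.0900901 = 0.12787.
P(B | observation) = 0.045045 / 0.12787 = 0.352272.

0.3523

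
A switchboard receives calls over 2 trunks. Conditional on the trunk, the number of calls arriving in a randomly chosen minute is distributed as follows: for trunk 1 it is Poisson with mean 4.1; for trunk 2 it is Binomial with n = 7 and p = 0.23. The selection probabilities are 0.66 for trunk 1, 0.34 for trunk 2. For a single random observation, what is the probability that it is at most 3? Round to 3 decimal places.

Conditional on each trunk, P(X ≤ 3): 1: 0.414182; 2: 0.946439.
By total probability, P(X ≤ 3) = 0.66·0.414182 + 0.34·0.946439 = 0.595149.

0.595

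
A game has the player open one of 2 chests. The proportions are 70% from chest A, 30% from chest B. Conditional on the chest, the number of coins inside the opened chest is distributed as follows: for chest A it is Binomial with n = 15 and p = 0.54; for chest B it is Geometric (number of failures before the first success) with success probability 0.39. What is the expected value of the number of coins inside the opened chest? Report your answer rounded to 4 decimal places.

Component means — A: 8.1; B: 1.5641.
E[X] = 0.7·8.1 + 0.3·1.5641 = 6.13923.

6.1392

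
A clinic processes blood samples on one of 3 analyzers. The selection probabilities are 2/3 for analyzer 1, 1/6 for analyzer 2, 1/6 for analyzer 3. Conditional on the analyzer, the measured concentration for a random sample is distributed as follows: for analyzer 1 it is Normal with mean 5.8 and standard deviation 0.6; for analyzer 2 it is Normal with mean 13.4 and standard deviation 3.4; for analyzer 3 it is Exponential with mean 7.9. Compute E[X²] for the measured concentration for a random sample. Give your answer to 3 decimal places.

For each component E[X²] = Var + (mean)², giving 1: 34; 2: 191.12; 3: 124.82.
Overall E[X²] = 0.666667·34 + 0.166667·191.12 + 0.166667·124.82 = 75.3233.

75.323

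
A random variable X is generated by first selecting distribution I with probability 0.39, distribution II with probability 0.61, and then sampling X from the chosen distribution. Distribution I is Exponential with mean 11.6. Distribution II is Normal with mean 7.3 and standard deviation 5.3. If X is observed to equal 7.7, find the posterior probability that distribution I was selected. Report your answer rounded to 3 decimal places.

Likelihoods f(7.7 | ·): I: 0.0443875; II: 0.0750581.
Posterior ∝ prior × likelihood. Numerator for I: 0.39·0.0443875 = 0.0173111.
Normalizing constant: 0.39·0.0443875 + 0.61·0.0750581 = 0.0630965.
P(I | observation) = 0.0173111 / 0.0630965 = 0.274359.

0.274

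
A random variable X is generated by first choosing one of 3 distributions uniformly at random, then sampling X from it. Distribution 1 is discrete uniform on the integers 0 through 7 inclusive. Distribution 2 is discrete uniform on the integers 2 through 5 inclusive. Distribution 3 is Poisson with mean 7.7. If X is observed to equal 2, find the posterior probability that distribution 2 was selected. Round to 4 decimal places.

0.6436

Likelihoods P(X=2 | ·): 1: 0.125; 2: 0.25; 3: 0.0134241.
Posterior ∝ prior × likelihood. Numerator for 2: 0.333333·0.25 = 0.0833333.
Normalizing constant: 0.333333·0.125 + 0.333333·0.25 + 0.333333·0.0134241 = 0.129475.
P(2 | observation) = 0.0833333 / 0.129475 = 0.643626.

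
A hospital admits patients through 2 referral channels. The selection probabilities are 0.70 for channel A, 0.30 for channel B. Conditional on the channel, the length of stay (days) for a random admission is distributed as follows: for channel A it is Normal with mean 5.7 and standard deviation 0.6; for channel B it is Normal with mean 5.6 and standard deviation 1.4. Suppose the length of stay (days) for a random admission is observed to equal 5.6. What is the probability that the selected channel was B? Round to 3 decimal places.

0.157

Likelihoods f(5.6 | ·): A: 0.655733; B: 0.284959.
Posterior ∝ prior × likelihood. Numerator for B: 0.3·0.284959 = 0.0854876.
Normalizing constant: 0.7·0.655733 + 0.3·0.284959 = 0.544501.
P(B | observation) = 0.0854876 / 0.544501 = 0.157002.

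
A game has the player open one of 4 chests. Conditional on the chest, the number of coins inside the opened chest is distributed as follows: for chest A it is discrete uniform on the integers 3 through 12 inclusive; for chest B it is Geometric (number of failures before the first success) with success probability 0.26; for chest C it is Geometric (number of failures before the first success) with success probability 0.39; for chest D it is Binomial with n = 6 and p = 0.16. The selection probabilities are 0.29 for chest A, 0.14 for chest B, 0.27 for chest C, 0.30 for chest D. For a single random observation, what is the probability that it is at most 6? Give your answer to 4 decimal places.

0.8005

Conditional on each chest, P(X ≤ 6): A: 0.4; B: 0.878487; C: 0.968573; D: 1.
By total probability, P(X ≤ 6) = 0.29·0.4 + 0.14·0.878487 + 0.27·0.968573 + 0.3·1 = 0.800503.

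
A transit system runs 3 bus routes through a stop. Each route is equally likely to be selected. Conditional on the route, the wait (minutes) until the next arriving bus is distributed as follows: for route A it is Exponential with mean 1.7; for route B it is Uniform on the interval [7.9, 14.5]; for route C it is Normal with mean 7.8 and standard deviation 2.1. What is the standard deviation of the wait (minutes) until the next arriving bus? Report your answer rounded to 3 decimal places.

4.369

Per component, A: μ=1.7, E[X²]=5.78; B: μ=11.2, E[X²]=129.07; C: μ=7.8, E[X²]=65.25.
E[X] = 0.333333·1.7 + 0.333333·11.2 + 0.333333·7.8 = 6.9.
E[X²] = 0.333333·5.78 + 0.333333·129.07 + 0.333333·65.25 = 66.7.
Var(X) = E[X²] − (E[X])² = 66.7 − 47.61 = 19.09.
SD(X) = √19.09 = 4.36921.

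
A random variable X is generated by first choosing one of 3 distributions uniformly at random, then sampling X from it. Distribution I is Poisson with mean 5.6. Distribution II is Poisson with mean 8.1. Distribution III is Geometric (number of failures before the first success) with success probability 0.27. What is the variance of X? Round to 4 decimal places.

Per component, I: μ=5.6, E[X²]=36.96; II: μ=8.1, E[X²]=73.71; III: μ=2.7037, E[X²]=17.3237.
E[X] = 0.333333·5.6 + 0.333333·8.1 + 0.333333·2.7037 = 5.4679.
E[X²] = 0.333333·36.96 + 0.333333·73.71 + 0.333333·17.3237 = 42.6646.
Var(X) = E[X²] − (E[X])² = 42.6646 − 29.8979 = 12.7666.

12.7666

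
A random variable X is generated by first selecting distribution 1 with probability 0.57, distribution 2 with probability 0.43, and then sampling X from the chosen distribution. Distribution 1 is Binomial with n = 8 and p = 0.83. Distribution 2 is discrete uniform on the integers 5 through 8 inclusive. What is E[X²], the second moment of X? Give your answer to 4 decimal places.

For each component E[X²] = Var + (mean)², giving 1: 45.2184; 2: 43.5.
Overall E[X²] = 0.57·45.2184 + 0.43·43.5 = 44.4795.

44.4795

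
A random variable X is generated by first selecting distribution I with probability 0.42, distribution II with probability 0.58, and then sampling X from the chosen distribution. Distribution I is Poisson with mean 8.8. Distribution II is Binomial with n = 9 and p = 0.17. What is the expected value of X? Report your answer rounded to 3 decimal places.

Component means — I: 8.8; II: 1.53.
E[X] = 0.42·8.8 + 0.58·1.53 = 4.5834.

4.583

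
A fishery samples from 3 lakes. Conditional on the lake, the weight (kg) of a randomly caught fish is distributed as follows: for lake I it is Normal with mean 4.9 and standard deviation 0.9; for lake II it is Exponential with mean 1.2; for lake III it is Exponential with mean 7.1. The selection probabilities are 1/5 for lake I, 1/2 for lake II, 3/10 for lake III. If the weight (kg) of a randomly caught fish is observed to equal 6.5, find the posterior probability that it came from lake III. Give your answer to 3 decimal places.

Likelihoods f(6.5 | ·): I: 0.0912799; II: 0.00370161; III: 0.056383.
Posterior ∝ prior × likelihood. Numerator for III: 0.3·0.056383 = 0.0169149.
Normalizing constant: 0.2·0.0912799 + 0.5·0.00370161 + 0.3·0.056383 = 0.0370217.
P(III | observation) = 0.0169149 / 0.0370217 = 0.456892.

0.457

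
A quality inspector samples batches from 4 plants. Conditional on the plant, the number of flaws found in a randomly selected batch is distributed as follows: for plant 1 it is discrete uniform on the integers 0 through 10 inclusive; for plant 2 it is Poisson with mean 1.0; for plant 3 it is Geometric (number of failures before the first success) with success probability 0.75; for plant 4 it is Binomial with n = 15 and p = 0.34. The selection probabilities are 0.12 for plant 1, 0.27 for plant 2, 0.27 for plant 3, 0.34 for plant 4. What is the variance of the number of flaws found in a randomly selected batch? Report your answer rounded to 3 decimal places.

Per component, 1: μ=5, E[X²]=35; 2: μ=1, E[X²]=2; 3: μ=0.333333, E[X²]=0.555556; 4: μ=5.1, E[X²]=29.376.
E[X] = 0.12·5 + 0.27·1 + 0.27·0.333333 + 0.34·5.1 = 2.694.
E[X²] = 0.12·35 + 0.27·2 + 0.27·0.555556 + 0.34·29.376 = 14.8778.
Var(X) = E[X²] − (E[X])² = 14.8778 − 7.25764 = 7.6202.

7.620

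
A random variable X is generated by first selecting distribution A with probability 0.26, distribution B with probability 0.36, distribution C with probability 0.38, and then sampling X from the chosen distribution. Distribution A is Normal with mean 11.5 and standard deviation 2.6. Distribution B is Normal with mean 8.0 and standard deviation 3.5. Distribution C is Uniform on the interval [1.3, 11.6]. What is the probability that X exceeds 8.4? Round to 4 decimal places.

0.5114

Conditional on each component, P(X > 8.4): A: 0.88343; B: 0.454506; C: 0.31068.
By total probability, P(X > 8.4) = 0.26·0.88343 + 0.36·0.454506 + 0.38·0.31068 = 0.511372.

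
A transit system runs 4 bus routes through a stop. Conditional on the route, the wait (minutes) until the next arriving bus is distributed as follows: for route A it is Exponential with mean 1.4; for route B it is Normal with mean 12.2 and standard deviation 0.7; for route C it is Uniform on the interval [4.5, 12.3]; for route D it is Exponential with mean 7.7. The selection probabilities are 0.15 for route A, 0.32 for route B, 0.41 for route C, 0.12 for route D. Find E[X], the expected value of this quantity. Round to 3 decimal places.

8.482

Component means — A: 1.4; B: 12.2; C: 8.4; D: 7.7.
E[X] = 0.15·1.4 + 0.32·12.2 + 0.41·8.4 + 0.12·7.7 = 8.482.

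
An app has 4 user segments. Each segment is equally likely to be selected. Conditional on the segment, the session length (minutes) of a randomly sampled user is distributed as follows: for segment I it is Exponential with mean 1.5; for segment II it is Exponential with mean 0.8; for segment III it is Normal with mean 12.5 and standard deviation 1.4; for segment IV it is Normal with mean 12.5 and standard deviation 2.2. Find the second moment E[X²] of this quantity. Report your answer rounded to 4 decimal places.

81.2700

For each component E[X²] = Var + (mean)², giving I: 4.5; II: 1.28; III: 158.21; IV: 161.09.
Overall E[X²] = 0.25·4.5 + 0.25·1.28 + 0.25·158.21 + 0.25·161.09 = 81.27.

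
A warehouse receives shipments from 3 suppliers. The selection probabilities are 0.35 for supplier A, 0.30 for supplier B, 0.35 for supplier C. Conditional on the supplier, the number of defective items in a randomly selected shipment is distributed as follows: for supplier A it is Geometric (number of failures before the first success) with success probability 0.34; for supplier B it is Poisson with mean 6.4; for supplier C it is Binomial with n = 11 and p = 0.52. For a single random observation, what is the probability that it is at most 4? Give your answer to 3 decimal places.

Conditional on each supplier, P(X ≤ 4): A: 0.874767; B: 0.23507; C: 0.231168.
By total probability, P(X ≤ 4) = 0.35·0.874767 + 0.3·0.23507 + 0.35·0.231168 = 0.457598.

0.458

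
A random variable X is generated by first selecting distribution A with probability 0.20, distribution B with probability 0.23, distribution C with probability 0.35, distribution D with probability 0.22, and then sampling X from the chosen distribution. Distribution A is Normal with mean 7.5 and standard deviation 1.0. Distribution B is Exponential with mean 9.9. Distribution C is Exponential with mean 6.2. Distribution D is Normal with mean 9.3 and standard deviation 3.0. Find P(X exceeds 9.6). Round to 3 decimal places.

Conditional on each component, P(X > 9.6): A: 0.0178644; B: 0.379198; C: 0.212591; D: 0.460172.
By total probability, P(X > 9.6) = 0.2·0.0178644 + 0.23·0.379198 + 0.35·0.212591 + 0.22·0.460172 = 0.266433.

0.266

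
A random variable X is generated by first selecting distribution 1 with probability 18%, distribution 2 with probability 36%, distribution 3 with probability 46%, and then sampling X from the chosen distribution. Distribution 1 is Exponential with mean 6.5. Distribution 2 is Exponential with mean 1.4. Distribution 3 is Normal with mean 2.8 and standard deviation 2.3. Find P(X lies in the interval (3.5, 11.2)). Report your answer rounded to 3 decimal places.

0.277

Conditional on each component, P(3.5 < X < 11.2): 1: 0.405129; 2: 0.0817495; 3: 0.380301.
By total probability, P(3.5 < X < 11.2) = 0.18·0.405129 + 0.36·0.0817495 + 0.46·0.380301 = 0.277292.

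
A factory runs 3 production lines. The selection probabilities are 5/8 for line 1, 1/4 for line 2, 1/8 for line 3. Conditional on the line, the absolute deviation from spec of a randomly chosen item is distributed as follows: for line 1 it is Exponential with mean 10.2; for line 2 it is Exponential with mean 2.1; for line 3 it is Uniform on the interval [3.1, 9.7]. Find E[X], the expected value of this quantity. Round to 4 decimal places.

Component means — 1: 10.2; 2: 2.1; 3: 6.4.
E[X] = 0.625·10.2 + 0.25·2.1 + 0.125·6.4 = 7.7.

7.7000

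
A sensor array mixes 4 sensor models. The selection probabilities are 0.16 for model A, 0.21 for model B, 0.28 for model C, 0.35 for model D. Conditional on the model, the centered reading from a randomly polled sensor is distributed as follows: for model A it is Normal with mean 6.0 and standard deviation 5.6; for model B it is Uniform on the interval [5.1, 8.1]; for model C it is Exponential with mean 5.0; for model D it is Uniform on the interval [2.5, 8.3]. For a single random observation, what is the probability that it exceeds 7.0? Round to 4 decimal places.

Conditional on each model, P(X > 7.0): A: 0.429137; B: 0.366667; C: 0.246597; D: 0.224138.
By total probability, P(X > 7.0) = 0.16·0.429137 + 0.21·0.366667 + 0.28·0.246597 + 0.35·0.224138 = 0.293157.

0.2932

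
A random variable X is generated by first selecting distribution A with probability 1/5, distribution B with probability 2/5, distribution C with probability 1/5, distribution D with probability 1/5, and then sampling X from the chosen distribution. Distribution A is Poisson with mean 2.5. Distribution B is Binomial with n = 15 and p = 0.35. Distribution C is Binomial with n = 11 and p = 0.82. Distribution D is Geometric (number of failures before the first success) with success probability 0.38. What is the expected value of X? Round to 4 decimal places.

4.7303

Component means — A: 2.5; B: 5.25; C: 9.02; D: 1.63158.
E[X] = 0.2·2.5 + 0.4·5.25 + 0.2·9.02 + 0.2·1.63158 = 4.73032.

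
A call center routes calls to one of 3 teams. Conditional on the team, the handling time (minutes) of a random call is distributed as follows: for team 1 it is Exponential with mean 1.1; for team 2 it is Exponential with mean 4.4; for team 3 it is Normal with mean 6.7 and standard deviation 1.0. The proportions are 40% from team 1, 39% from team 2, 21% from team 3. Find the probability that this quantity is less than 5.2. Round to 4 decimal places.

Conditional on each team, P(X < 5.2): 1: 0.991149; 2: 0.693279; 3: 0.0668072.
By total probability, P(X < 5.2) = 0.4·0.991149 + 0.39·0.693279 + 0.21·0.0668072 = 0.680868.

0.6809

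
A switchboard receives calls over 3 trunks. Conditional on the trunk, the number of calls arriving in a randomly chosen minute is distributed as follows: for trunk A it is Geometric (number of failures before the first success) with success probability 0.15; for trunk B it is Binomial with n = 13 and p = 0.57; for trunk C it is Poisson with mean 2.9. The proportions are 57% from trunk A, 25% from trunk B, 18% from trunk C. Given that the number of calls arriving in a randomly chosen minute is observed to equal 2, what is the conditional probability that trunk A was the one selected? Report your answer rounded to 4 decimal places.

0.5939

Likelihoods P(X=2 | ·): A: 0.108375; B: 0.00235503; C: 0.231373.
Posterior ∝ prior × likelihood. Numerator for A: 0.57·0.108375 = 0.0617737.
Normalizing constant: 0.57·0.108375 + 0.25·0.00235503 + 0.18·0.231373 = 0.10401.
P(A | observation) = 0.0617737 / 0.10401 = 0.593924.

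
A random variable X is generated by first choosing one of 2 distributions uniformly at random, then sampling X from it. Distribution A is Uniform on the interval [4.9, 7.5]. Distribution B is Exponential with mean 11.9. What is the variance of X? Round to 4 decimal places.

Per component, A: μ=6.2, E[X²]=39.0033; B: μ=11.9, E[X²]=283.22.
E[X] = 0.5·6.2 + 0.5·11.9 = 9.05.
E[X²] = 0.5·39.0033 + 0.5·283.22 = 161.112.
Var(X) = E[X²] − (E[X])² = 161.112 − 81.9025 = 79.2092.

79.2092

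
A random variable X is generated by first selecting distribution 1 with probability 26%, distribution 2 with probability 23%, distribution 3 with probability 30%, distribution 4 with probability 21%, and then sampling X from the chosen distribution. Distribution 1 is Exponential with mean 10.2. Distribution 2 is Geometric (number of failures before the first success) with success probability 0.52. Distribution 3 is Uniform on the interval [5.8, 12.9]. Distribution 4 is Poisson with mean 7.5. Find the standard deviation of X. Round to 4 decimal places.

6.5650

Per component, 1: μ=10.2, E[X²]=208.08; 2: μ=0.923077, E[X²]=2.62722; 3: μ=9.35, E[X²]=91.6233; 4: μ=7.5, E[X²]=63.75.
E[X] = 0.26·10.2 + 0.23·0.923077 + 0.3·9.35 + 0.21·7.5 = 7.24431.
E[X²] = 0.26·208.08 + 0.23·2.62722 + 0.3·91.6233 + 0.21·63.75 = 95.5796.
Var(X) = E[X²] − (E[X])² = 95.5796 − 52.48 = 43.0996.
SD(X) = √43.0996 = 6.56503.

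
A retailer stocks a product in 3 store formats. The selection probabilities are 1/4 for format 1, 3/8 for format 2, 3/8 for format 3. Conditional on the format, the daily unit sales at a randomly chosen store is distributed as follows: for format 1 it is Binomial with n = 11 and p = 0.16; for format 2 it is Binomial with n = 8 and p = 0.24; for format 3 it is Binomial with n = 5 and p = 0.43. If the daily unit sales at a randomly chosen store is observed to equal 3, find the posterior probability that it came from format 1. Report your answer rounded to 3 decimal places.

Likelihoods P(X=3 | ·): 1: 0.167524; 2: 0.196286; 3: 0.258318.
Posterior ∝ prior × likelihood. Numerator for 1: 0.25·0.167524 = 0.0418811.
Normalizing constant: 0.25·0.167524 + 0.375·0.196286 + 0.375·0.258318 = 0.212358.
P(1 | observation) = 0.0418811 / 0.212358 = 0.19722.

0.197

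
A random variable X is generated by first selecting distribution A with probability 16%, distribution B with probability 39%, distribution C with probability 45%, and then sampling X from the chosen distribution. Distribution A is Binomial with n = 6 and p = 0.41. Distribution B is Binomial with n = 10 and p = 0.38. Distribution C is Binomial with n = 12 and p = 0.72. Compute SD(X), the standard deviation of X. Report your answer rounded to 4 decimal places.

Per component, A: μ=2.46, E[X²]=7.503; B: μ=3.8, E[X²]=16.796; C: μ=8.64, E[X²]=77.0688.
E[X] = 0.16·2.46 + 0.39·3.8 + 0.45·8.64 = 5.7636.
E[X²] = 0.16·7.503 + 0.39·16.796 + 0.45·77.0688 = 42.4319.
Var(X) = E[X²] − (E[X])² = 42.4319 − 33.2191 = 9.2128.
SD(X) = √9.2128 = 3.03526.

3.0353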